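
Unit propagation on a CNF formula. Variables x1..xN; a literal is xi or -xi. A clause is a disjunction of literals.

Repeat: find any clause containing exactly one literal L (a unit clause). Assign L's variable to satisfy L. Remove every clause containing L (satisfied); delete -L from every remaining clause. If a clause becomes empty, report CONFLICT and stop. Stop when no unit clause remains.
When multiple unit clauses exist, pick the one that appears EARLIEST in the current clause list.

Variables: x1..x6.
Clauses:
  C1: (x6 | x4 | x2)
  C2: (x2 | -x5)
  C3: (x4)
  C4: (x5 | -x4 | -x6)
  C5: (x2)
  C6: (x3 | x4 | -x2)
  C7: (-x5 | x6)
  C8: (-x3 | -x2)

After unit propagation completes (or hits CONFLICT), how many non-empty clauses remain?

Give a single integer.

unit clause [4] forces x4=T; simplify:
  drop -4 from [5, -4, -6] -> [5, -6]
  satisfied 3 clause(s); 5 remain; assigned so far: [4]
unit clause [2] forces x2=T; simplify:
  drop -2 from [-3, -2] -> [-3]
  satisfied 2 clause(s); 3 remain; assigned so far: [2, 4]
unit clause [-3] forces x3=F; simplify:
  satisfied 1 clause(s); 2 remain; assigned so far: [2, 3, 4]

Answer: 2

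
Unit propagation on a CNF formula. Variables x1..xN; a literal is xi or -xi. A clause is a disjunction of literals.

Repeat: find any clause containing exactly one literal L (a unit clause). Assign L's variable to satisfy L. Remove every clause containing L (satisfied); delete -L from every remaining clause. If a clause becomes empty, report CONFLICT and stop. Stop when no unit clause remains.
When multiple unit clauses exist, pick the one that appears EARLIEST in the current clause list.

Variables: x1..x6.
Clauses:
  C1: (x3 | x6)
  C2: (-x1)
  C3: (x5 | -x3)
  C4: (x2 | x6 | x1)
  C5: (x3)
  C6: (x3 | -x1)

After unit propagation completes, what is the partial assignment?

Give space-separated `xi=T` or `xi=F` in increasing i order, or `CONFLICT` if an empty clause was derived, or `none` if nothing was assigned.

unit clause [-1] forces x1=F; simplify:
  drop 1 from [2, 6, 1] -> [2, 6]
  satisfied 2 clause(s); 4 remain; assigned so far: [1]
unit clause [3] forces x3=T; simplify:
  drop -3 from [5, -3] -> [5]
  satisfied 2 clause(s); 2 remain; assigned so far: [1, 3]
unit clause [5] forces x5=T; simplify:
  satisfied 1 clause(s); 1 remain; assigned so far: [1, 3, 5]

Answer: x1=F x3=T x5=T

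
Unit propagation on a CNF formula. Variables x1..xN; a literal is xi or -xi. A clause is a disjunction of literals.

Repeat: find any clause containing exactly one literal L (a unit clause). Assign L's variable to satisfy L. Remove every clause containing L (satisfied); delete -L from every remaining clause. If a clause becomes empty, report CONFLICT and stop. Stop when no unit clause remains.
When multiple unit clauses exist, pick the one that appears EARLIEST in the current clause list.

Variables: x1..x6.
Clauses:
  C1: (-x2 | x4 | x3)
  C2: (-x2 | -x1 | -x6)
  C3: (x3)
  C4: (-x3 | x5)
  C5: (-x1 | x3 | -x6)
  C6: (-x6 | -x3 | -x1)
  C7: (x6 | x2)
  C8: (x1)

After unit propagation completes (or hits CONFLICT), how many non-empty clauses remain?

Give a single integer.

Answer: 0

Derivation:
unit clause [3] forces x3=T; simplify:
  drop -3 from [-3, 5] -> [5]
  drop -3 from [-6, -3, -1] -> [-6, -1]
  satisfied 3 clause(s); 5 remain; assigned so far: [3]
unit clause [5] forces x5=T; simplify:
  satisfied 1 clause(s); 4 remain; assigned so far: [3, 5]
unit clause [1] forces x1=T; simplify:
  drop -1 from [-2, -1, -6] -> [-2, -6]
  drop -1 from [-6, -1] -> [-6]
  satisfied 1 clause(s); 3 remain; assigned so far: [1, 3, 5]
unit clause [-6] forces x6=F; simplify:
  drop 6 from [6, 2] -> [2]
  satisfied 2 clause(s); 1 remain; assigned so far: [1, 3, 5, 6]
unit clause [2] forces x2=T; simplify:
  satisfied 1 clause(s); 0 remain; assigned so far: [1, 2, 3, 5, 6]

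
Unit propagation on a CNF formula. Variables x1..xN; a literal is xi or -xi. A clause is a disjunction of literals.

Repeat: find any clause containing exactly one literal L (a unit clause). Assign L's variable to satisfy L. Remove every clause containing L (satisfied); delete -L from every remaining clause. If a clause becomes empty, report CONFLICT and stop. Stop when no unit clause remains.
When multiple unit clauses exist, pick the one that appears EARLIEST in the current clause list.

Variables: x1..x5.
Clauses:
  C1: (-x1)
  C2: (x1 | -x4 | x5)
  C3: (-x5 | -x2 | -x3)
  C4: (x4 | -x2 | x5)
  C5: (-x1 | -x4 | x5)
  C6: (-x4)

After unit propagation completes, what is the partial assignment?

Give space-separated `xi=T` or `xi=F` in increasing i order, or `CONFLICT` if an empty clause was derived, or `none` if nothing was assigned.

unit clause [-1] forces x1=F; simplify:
  drop 1 from [1, -4, 5] -> [-4, 5]
  satisfied 2 clause(s); 4 remain; assigned so far: [1]
unit clause [-4] forces x4=F; simplify:
  drop 4 from [4, -2, 5] -> [-2, 5]
  satisfied 2 clause(s); 2 remain; assigned so far: [1, 4]

Answer: x1=F x4=F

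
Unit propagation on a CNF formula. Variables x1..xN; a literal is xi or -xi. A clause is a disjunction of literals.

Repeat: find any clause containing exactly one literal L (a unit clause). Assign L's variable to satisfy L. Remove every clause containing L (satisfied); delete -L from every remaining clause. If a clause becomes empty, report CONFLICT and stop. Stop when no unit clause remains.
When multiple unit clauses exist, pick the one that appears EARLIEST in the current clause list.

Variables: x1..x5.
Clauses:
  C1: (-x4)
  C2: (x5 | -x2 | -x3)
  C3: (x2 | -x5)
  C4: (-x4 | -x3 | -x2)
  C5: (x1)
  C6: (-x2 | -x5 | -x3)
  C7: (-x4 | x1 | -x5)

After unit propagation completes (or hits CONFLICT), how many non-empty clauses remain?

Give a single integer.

Answer: 3

Derivation:
unit clause [-4] forces x4=F; simplify:
  satisfied 3 clause(s); 4 remain; assigned so far: [4]
unit clause [1] forces x1=T; simplify:
  satisfied 1 clause(s); 3 remain; assigned so far: [1, 4]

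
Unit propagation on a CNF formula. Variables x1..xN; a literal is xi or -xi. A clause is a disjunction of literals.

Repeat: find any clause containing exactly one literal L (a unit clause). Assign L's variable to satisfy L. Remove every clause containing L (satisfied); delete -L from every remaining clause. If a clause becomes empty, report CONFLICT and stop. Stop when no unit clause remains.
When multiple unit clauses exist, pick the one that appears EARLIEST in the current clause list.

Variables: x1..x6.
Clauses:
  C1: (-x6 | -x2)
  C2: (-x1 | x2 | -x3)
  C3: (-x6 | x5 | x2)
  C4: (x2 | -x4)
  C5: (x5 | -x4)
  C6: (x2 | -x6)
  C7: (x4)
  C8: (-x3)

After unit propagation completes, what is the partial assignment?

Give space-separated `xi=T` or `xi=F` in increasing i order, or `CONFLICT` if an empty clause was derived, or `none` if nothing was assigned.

unit clause [4] forces x4=T; simplify:
  drop -4 from [2, -4] -> [2]
  drop -4 from [5, -4] -> [5]
  satisfied 1 clause(s); 7 remain; assigned so far: [4]
unit clause [2] forces x2=T; simplify:
  drop -2 from [-6, -2] -> [-6]
  satisfied 4 clause(s); 3 remain; assigned so far: [2, 4]
unit clause [-6] forces x6=F; simplify:
  satisfied 1 clause(s); 2 remain; assigned so far: [2, 4, 6]
unit clause [5] forces x5=T; simplify:
  satisfied 1 clause(s); 1 remain; assigned so far: [2, 4, 5, 6]
unit clause [-3] forces x3=F; simplify:
  satisfied 1 clause(s); 0 remain; assigned so far: [2, 3, 4, 5, 6]

Answer: x2=T x3=F x4=T x5=T x6=F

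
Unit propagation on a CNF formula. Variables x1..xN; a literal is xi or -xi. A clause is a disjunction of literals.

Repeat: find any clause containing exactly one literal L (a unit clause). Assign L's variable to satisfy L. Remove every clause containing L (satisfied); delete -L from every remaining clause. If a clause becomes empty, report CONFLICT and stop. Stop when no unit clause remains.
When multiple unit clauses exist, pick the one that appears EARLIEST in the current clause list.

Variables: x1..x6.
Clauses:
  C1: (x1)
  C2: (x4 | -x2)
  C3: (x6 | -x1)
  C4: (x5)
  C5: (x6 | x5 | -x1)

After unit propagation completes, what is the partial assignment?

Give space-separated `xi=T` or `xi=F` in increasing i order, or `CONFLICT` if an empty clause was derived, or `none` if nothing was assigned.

Answer: x1=T x5=T x6=T

Derivation:
unit clause [1] forces x1=T; simplify:
  drop -1 from [6, -1] -> [6]
  drop -1 from [6, 5, -1] -> [6, 5]
  satisfied 1 clause(s); 4 remain; assigned so far: [1]
unit clause [6] forces x6=T; simplify:
  satisfied 2 clause(s); 2 remain; assigned so far: [1, 6]
unit clause [5] forces x5=T; simplify:
  satisfied 1 clause(s); 1 remain; assigned so far: [1, 5, 6]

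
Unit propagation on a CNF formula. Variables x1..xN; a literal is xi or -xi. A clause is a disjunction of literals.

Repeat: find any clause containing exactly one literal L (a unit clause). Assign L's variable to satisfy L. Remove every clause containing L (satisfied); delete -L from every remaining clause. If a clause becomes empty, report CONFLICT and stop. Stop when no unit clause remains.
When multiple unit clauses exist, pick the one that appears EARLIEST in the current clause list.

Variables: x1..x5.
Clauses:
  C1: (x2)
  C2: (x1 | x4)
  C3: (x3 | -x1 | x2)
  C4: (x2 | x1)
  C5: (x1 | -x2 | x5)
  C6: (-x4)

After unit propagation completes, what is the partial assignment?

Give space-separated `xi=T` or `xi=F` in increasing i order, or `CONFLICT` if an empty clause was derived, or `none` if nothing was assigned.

unit clause [2] forces x2=T; simplify:
  drop -2 from [1, -2, 5] -> [1, 5]
  satisfied 3 clause(s); 3 remain; assigned so far: [2]
unit clause [-4] forces x4=F; simplify:
  drop 4 from [1, 4] -> [1]
  satisfied 1 clause(s); 2 remain; assigned so far: [2, 4]
unit clause [1] forces x1=T; simplify:
  satisfied 2 clause(s); 0 remain; assigned so far: [1, 2, 4]

Answer: x1=T x2=T x4=F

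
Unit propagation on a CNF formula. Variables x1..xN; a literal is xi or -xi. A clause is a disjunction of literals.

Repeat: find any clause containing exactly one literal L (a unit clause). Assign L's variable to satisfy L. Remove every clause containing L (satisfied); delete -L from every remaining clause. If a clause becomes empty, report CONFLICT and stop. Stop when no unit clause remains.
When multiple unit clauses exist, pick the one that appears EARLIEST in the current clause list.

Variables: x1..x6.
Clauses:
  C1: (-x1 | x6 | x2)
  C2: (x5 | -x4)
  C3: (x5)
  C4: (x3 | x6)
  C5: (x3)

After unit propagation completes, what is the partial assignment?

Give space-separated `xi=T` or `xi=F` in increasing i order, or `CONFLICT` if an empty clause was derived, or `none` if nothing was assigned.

Answer: x3=T x5=T

Derivation:
unit clause [5] forces x5=T; simplify:
  satisfied 2 clause(s); 3 remain; assigned so far: [5]
unit clause [3] forces x3=T; simplify:
  satisfied 2 clause(s); 1 remain; assigned so far: [3, 5]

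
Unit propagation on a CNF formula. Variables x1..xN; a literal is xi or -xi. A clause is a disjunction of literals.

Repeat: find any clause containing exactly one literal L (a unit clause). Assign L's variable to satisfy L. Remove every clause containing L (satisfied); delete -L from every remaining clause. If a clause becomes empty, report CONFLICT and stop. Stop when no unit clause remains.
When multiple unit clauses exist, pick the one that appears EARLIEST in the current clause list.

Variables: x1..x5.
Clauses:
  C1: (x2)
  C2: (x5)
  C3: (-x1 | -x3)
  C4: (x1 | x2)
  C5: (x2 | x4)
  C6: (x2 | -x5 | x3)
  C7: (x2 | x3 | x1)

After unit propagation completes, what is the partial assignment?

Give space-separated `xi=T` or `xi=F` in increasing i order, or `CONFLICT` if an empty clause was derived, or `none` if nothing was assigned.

Answer: x2=T x5=T

Derivation:
unit clause [2] forces x2=T; simplify:
  satisfied 5 clause(s); 2 remain; assigned so far: [2]
unit clause [5] forces x5=T; simplify:
  satisfied 1 clause(s); 1 remain; assigned so far: [2, 5]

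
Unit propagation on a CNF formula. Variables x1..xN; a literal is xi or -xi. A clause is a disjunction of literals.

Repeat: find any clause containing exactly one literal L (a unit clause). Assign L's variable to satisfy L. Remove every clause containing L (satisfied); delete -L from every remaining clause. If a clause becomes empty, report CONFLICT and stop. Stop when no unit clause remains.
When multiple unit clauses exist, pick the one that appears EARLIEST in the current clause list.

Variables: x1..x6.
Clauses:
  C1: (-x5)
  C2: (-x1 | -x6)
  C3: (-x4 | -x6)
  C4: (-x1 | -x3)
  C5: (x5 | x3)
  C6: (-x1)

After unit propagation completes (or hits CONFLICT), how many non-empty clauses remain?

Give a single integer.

Answer: 1

Derivation:
unit clause [-5] forces x5=F; simplify:
  drop 5 from [5, 3] -> [3]
  satisfied 1 clause(s); 5 remain; assigned so far: [5]
unit clause [3] forces x3=T; simplify:
  drop -3 from [-1, -3] -> [-1]
  satisfied 1 clause(s); 4 remain; assigned so far: [3, 5]
unit clause [-1] forces x1=F; simplify:
  satisfied 3 clause(s); 1 remain; assigned so far: [1, 3, 5]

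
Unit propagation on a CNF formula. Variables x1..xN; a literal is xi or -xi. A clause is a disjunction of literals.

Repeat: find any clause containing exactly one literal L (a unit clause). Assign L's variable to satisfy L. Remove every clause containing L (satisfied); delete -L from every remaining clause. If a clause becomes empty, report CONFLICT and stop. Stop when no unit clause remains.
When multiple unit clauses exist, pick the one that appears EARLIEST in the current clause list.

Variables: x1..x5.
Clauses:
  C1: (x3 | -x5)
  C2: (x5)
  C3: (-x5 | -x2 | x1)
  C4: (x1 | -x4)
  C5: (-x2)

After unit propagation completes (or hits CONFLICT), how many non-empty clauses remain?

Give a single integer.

unit clause [5] forces x5=T; simplify:
  drop -5 from [3, -5] -> [3]
  drop -5 from [-5, -2, 1] -> [-2, 1]
  satisfied 1 clause(s); 4 remain; assigned so far: [5]
unit clause [3] forces x3=T; simplify:
  satisfied 1 clause(s); 3 remain; assigned so far: [3, 5]
unit clause [-2] forces x2=F; simplify:
  satisfied 2 clause(s); 1 remain; assigned so far: [2, 3, 5]

Answer: 1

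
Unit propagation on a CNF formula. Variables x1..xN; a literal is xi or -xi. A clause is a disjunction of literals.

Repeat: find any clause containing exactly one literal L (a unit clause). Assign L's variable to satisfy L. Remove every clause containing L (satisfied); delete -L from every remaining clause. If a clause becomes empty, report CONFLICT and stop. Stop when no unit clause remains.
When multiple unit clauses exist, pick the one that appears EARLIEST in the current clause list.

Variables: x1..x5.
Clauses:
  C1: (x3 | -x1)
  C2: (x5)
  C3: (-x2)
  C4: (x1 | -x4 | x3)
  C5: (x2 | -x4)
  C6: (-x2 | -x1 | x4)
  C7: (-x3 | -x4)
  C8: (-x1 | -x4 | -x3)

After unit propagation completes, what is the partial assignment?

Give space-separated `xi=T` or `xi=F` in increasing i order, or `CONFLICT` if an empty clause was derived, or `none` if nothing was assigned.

Answer: x2=F x4=F x5=T

Derivation:
unit clause [5] forces x5=T; simplify:
  satisfied 1 clause(s); 7 remain; assigned so far: [5]
unit clause [-2] forces x2=F; simplify:
  drop 2 from [2, -4] -> [-4]
  satisfied 2 clause(s); 5 remain; assigned so far: [2, 5]
unit clause [-4] forces x4=F; simplify:
  satisfied 4 clause(s); 1 remain; assigned so far: [2, 4, 5]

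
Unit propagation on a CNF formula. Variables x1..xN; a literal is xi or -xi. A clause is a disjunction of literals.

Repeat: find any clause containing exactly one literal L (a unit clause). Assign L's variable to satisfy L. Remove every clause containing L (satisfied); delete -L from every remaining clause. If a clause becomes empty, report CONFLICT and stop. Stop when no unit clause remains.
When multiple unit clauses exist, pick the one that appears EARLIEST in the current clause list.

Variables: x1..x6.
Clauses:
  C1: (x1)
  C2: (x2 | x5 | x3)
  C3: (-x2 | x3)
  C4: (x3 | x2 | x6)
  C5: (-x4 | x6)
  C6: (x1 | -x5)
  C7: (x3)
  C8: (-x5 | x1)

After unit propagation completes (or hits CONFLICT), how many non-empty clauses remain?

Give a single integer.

unit clause [1] forces x1=T; simplify:
  satisfied 3 clause(s); 5 remain; assigned so far: [1]
unit clause [3] forces x3=T; simplify:
  satisfied 4 clause(s); 1 remain; assigned so far: [1, 3]

Answer: 1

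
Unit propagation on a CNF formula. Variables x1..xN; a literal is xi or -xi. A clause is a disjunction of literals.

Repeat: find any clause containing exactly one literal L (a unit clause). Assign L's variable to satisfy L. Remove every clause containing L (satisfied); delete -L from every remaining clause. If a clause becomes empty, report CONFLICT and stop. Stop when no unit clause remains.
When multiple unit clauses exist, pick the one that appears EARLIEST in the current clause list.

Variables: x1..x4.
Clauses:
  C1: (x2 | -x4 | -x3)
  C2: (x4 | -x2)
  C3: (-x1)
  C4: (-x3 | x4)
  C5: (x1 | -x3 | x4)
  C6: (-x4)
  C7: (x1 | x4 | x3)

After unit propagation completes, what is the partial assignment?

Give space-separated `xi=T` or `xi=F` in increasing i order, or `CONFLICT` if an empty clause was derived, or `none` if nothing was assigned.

Answer: CONFLICT

Derivation:
unit clause [-1] forces x1=F; simplify:
  drop 1 from [1, -3, 4] -> [-3, 4]
  drop 1 from [1, 4, 3] -> [4, 3]
  satisfied 1 clause(s); 6 remain; assigned so far: [1]
unit clause [-4] forces x4=F; simplify:
  drop 4 from [4, -2] -> [-2]
  drop 4 from [-3, 4] -> [-3]
  drop 4 from [-3, 4] -> [-3]
  drop 4 from [4, 3] -> [3]
  satisfied 2 clause(s); 4 remain; assigned so far: [1, 4]
unit clause [-2] forces x2=F; simplify:
  satisfied 1 clause(s); 3 remain; assigned so far: [1, 2, 4]
unit clause [-3] forces x3=F; simplify:
  drop 3 from [3] -> [] (empty!)
  satisfied 2 clause(s); 1 remain; assigned so far: [1, 2, 3, 4]
CONFLICT (empty clause)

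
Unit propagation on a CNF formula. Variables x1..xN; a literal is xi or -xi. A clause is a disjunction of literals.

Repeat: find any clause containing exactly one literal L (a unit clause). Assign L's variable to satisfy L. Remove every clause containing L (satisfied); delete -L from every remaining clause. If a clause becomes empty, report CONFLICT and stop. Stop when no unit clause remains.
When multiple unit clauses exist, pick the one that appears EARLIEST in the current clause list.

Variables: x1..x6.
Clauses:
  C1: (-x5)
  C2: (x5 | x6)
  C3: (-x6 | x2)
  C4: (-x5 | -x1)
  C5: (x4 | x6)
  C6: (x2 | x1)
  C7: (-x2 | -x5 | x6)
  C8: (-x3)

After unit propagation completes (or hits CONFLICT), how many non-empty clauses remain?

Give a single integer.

unit clause [-5] forces x5=F; simplify:
  drop 5 from [5, 6] -> [6]
  satisfied 3 clause(s); 5 remain; assigned so far: [5]
unit clause [6] forces x6=T; simplify:
  drop -6 from [-6, 2] -> [2]
  satisfied 2 clause(s); 3 remain; assigned so far: [5, 6]
unit clause [2] forces x2=T; simplify:
  satisfied 2 clause(s); 1 remain; assigned so far: [2, 5, 6]
unit clause [-3] forces x3=F; simplify:
  satisfied 1 clause(s); 0 remain; assigned so far: [2, 3, 5, 6]

Answer: 0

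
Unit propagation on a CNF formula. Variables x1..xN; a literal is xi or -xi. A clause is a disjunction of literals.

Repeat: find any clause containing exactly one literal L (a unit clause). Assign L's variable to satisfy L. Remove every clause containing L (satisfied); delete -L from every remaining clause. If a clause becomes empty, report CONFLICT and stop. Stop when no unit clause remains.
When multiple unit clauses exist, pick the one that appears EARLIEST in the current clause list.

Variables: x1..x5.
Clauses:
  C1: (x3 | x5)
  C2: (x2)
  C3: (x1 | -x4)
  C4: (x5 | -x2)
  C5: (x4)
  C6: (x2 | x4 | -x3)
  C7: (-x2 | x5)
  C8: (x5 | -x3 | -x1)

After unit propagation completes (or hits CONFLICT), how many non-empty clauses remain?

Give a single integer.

unit clause [2] forces x2=T; simplify:
  drop -2 from [5, -2] -> [5]
  drop -2 from [-2, 5] -> [5]
  satisfied 2 clause(s); 6 remain; assigned so far: [2]
unit clause [5] forces x5=T; simplify:
  satisfied 4 clause(s); 2 remain; assigned so far: [2, 5]
unit clause [4] forces x4=T; simplify:
  drop -4 from [1, -4] -> [1]
  satisfied 1 clause(s); 1 remain; assigned so far: [2, 4, 5]
unit clause [1] forces x1=T; simplify:
  satisfied 1 clause(s); 0 remain; assigned so far: [1, 2, 4, 5]

Answer: 0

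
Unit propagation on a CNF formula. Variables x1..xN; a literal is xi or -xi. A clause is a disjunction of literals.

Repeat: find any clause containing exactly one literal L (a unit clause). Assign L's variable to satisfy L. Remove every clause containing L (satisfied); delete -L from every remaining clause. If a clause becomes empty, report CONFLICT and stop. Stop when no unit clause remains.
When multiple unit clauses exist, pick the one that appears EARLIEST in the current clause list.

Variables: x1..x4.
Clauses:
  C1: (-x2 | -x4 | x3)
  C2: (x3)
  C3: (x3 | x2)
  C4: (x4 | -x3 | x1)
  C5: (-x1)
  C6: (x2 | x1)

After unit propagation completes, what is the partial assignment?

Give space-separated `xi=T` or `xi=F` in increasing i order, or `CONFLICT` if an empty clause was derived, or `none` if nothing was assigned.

Answer: x1=F x2=T x3=T x4=T

Derivation:
unit clause [3] forces x3=T; simplify:
  drop -3 from [4, -3, 1] -> [4, 1]
  satisfied 3 clause(s); 3 remain; assigned so far: [3]
unit clause [-1] forces x1=F; simplify:
  drop 1 from [4, 1] -> [4]
  drop 1 from [2, 1] -> [2]
  satisfied 1 clause(s); 2 remain; assigned so far: [1, 3]
unit clause [4] forces x4=T; simplify:
  satisfied 1 clause(s); 1 remain; assigned so far: [1, 3, 4]
unit clause [2] forces x2=T; simplify:
  satisfied 1 clause(s); 0 remain; assigned so far: [1, 2, 3, 4]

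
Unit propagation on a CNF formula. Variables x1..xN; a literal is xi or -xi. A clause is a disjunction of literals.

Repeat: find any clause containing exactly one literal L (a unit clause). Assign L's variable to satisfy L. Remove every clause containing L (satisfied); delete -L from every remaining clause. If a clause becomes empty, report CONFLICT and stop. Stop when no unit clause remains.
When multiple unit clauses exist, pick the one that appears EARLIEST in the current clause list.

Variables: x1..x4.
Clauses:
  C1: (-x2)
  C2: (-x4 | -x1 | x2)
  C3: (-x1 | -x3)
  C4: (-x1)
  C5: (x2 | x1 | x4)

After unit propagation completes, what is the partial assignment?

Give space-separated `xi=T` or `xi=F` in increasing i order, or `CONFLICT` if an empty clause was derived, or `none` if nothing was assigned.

unit clause [-2] forces x2=F; simplify:
  drop 2 from [-4, -1, 2] -> [-4, -1]
  drop 2 from [2, 1, 4] -> [1, 4]
  satisfied 1 clause(s); 4 remain; assigned so far: [2]
unit clause [-1] forces x1=F; simplify:
  drop 1 from [1, 4] -> [4]
  satisfied 3 clause(s); 1 remain; assigned so far: [1, 2]
unit clause [4] forces x4=T; simplify:
  satisfied 1 clause(s); 0 remain; assigned so far: [1, 2, 4]

Answer: x1=F x2=F x4=T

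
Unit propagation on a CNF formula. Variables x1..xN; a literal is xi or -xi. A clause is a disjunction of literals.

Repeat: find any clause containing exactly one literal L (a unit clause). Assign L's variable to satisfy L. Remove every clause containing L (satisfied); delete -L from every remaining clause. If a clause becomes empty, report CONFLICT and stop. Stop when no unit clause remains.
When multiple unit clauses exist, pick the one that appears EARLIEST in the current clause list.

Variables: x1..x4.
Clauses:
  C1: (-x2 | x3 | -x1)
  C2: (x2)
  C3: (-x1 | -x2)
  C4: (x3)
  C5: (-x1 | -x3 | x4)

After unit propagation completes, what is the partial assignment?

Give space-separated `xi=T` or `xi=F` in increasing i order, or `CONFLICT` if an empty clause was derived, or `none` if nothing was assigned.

Answer: x1=F x2=T x3=T

Derivation:
unit clause [2] forces x2=T; simplify:
  drop -2 from [-2, 3, -1] -> [3, -1]
  drop -2 from [-1, -2] -> [-1]
  satisfied 1 clause(s); 4 remain; assigned so far: [2]
unit clause [-1] forces x1=F; simplify:
  satisfied 3 clause(s); 1 remain; assigned so far: [1, 2]
unit clause [3] forces x3=T; simplify:
  satisfied 1 clause(s); 0 remain; assigned so far: [1, 2, 3]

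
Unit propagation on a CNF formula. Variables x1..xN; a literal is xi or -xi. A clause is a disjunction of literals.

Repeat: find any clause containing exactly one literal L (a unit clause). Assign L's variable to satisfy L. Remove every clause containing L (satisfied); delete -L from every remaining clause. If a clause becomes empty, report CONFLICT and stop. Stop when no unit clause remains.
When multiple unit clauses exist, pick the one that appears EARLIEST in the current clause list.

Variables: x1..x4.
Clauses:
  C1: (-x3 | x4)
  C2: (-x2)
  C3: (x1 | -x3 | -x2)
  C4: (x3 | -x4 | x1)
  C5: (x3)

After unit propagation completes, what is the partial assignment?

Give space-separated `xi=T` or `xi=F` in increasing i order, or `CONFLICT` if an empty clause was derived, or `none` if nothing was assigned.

unit clause [-2] forces x2=F; simplify:
  satisfied 2 clause(s); 3 remain; assigned so far: [2]
unit clause [3] forces x3=T; simplify:
  drop -3 from [-3, 4] -> [4]
  satisfied 2 clause(s); 1 remain; assigned so far: [2, 3]
unit clause [4] forces x4=T; simplify:
  satisfied 1 clause(s); 0 remain; assigned so far: [2, 3, 4]

Answer: x2=F x3=T x4=T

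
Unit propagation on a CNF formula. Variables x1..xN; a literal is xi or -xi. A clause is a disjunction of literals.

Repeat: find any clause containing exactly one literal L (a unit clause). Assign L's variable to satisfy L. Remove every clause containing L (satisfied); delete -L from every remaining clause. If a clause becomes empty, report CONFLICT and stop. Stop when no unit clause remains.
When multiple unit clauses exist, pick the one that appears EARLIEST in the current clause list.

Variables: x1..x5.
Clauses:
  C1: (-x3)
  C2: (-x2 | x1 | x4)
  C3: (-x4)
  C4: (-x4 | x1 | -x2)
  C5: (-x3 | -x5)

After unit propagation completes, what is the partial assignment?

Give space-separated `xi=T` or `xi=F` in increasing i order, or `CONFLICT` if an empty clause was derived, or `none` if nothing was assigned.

Answer: x3=F x4=F

Derivation:
unit clause [-3] forces x3=F; simplify:
  satisfied 2 clause(s); 3 remain; assigned so far: [3]
unit clause [-4] forces x4=F; simplify:
  drop 4 from [-2, 1, 4] -> [-2, 1]
  satisfied 2 clause(s); 1 remain; assigned so far: [3, 4]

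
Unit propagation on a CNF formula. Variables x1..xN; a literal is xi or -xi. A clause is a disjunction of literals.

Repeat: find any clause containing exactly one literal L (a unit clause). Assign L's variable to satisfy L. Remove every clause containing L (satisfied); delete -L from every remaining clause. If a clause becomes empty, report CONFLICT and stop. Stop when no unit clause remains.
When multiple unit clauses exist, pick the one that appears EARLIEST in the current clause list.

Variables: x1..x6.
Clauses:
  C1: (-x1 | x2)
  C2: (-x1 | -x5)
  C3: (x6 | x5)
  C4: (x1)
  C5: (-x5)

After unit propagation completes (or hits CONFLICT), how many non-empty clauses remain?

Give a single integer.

Answer: 0

Derivation:
unit clause [1] forces x1=T; simplify:
  drop -1 from [-1, 2] -> [2]
  drop -1 from [-1, -5] -> [-5]
  satisfied 1 clause(s); 4 remain; assigned so far: [1]
unit clause [2] forces x2=T; simplify:
  satisfied 1 clause(s); 3 remain; assigned so far: [1, 2]
unit clause [-5] forces x5=F; simplify:
  drop 5 from [6, 5] -> [6]
  satisfied 2 clause(s); 1 remain; assigned so far: [1, 2, 5]
unit clause [6] forces x6=T; simplify:
  satisfied 1 clause(s); 0 remain; assigned so far: [1, 2, 5, 6]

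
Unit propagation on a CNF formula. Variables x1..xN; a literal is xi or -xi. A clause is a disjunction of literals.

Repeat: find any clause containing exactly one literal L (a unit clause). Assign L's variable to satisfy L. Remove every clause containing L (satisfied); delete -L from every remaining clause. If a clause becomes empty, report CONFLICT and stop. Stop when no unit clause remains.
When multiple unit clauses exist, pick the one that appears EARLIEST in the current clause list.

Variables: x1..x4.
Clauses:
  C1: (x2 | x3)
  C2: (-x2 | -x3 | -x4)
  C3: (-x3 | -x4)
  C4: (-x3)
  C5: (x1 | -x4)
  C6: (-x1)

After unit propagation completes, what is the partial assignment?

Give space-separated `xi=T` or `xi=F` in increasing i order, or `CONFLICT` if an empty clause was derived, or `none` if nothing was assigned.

Answer: x1=F x2=T x3=F x4=F

Derivation:
unit clause [-3] forces x3=F; simplify:
  drop 3 from [2, 3] -> [2]
  satisfied 3 clause(s); 3 remain; assigned so far: [3]
unit clause [2] forces x2=T; simplify:
  satisfied 1 clause(s); 2 remain; assigned so far: [2, 3]
unit clause [-1] forces x1=F; simplify:
  drop 1 from [1, -4] -> [-4]
  satisfied 1 clause(s); 1 remain; assigned so far: [1, 2, 3]
unit clause [-4] forces x4=F; simplify:
  satisfied 1 clause(s); 0 remain; assigned so far: [1, 2, 3, 4]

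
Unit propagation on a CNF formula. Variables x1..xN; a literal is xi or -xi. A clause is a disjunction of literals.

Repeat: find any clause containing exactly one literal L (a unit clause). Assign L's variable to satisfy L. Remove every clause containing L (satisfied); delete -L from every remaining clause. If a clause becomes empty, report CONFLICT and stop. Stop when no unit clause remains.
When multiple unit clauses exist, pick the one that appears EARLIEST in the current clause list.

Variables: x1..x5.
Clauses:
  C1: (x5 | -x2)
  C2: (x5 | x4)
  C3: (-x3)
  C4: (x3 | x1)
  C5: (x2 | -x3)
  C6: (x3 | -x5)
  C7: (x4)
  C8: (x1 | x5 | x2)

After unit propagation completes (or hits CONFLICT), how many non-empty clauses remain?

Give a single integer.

Answer: 0

Derivation:
unit clause [-3] forces x3=F; simplify:
  drop 3 from [3, 1] -> [1]
  drop 3 from [3, -5] -> [-5]
  satisfied 2 clause(s); 6 remain; assigned so far: [3]
unit clause [1] forces x1=T; simplify:
  satisfied 2 clause(s); 4 remain; assigned so far: [1, 3]
unit clause [-5] forces x5=F; simplify:
  drop 5 from [5, -2] -> [-2]
  drop 5 from [5, 4] -> [4]
  satisfied 1 clause(s); 3 remain; assigned so far: [1, 3, 5]
unit clause [-2] forces x2=F; simplify:
  satisfied 1 clause(s); 2 remain; assigned so far: [1, 2, 3, 5]
unit clause [4] forces x4=T; simplify:
  satisfied 2 clause(s); 0 remain; assigned so far: [1, 2, 3, 4, 5]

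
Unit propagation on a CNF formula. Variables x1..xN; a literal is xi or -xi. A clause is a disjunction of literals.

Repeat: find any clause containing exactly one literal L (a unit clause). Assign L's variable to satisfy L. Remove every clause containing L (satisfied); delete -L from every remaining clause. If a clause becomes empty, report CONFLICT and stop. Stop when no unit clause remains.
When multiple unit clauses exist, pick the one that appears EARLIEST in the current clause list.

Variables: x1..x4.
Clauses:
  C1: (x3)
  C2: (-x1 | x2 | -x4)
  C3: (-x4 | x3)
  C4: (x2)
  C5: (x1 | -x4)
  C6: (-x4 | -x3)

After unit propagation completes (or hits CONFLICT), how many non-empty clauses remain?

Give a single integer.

Answer: 0

Derivation:
unit clause [3] forces x3=T; simplify:
  drop -3 from [-4, -3] -> [-4]
  satisfied 2 clause(s); 4 remain; assigned so far: [3]
unit clause [2] forces x2=T; simplify:
  satisfied 2 clause(s); 2 remain; assigned so far: [2, 3]
unit clause [-4] forces x4=F; simplify:
  satisfied 2 clause(s); 0 remain; assigned so far: [2, 3, 4]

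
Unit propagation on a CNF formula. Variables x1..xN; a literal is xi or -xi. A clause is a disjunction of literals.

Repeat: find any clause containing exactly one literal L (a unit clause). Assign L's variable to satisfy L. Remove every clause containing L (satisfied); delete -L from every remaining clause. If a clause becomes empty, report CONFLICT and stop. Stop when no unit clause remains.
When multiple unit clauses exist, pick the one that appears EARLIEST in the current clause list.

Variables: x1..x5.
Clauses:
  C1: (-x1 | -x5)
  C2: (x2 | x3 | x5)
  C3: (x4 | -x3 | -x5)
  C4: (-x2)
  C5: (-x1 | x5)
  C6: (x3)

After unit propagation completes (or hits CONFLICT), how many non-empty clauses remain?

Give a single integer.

unit clause [-2] forces x2=F; simplify:
  drop 2 from [2, 3, 5] -> [3, 5]
  satisfied 1 clause(s); 5 remain; assigned so far: [2]
unit clause [3] forces x3=T; simplify:
  drop -3 from [4, -3, -5] -> [4, -5]
  satisfied 2 clause(s); 3 remain; assigned so far: [2, 3]

Answer: 3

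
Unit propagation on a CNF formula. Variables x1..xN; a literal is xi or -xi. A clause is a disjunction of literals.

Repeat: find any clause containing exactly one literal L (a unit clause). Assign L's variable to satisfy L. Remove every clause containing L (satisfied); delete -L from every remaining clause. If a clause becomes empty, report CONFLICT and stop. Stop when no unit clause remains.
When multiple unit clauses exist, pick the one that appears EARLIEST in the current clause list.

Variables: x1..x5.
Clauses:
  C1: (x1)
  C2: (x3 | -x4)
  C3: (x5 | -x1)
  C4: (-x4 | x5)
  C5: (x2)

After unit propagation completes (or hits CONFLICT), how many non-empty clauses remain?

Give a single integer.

Answer: 1

Derivation:
unit clause [1] forces x1=T; simplify:
  drop -1 from [5, -1] -> [5]
  satisfied 1 clause(s); 4 remain; assigned so far: [1]
unit clause [5] forces x5=T; simplify:
  satisfied 2 clause(s); 2 remain; assigned so far: [1, 5]
unit clause [2] forces x2=T; simplify:
  satisfied 1 clause(s); 1 remain; assigned so far: [1, 2, 5]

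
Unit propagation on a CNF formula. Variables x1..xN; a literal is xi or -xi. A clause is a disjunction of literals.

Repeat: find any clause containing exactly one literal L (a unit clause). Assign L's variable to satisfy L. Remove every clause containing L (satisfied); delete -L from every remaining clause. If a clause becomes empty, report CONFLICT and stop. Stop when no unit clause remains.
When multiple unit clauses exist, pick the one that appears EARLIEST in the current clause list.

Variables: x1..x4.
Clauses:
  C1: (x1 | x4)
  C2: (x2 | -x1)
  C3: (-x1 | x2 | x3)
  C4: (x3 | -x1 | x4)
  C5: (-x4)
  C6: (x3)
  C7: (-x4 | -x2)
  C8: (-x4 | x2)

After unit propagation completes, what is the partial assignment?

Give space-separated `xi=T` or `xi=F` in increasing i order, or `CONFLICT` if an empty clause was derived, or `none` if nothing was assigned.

unit clause [-4] forces x4=F; simplify:
  drop 4 from [1, 4] -> [1]
  drop 4 from [3, -1, 4] -> [3, -1]
  satisfied 3 clause(s); 5 remain; assigned so far: [4]
unit clause [1] forces x1=T; simplify:
  drop -1 from [2, -1] -> [2]
  drop -1 from [-1, 2, 3] -> [2, 3]
  drop -1 from [3, -1] -> [3]
  satisfied 1 clause(s); 4 remain; assigned so far: [1, 4]
unit clause [2] forces x2=T; simplify:
  satisfied 2 clause(s); 2 remain; assigned so far: [1, 2, 4]
unit clause [3] forces x3=T; simplify:
  satisfied 2 clause(s); 0 remain; assigned so far: [1, 2, 3, 4]

Answer: x1=T x2=T x3=T x4=F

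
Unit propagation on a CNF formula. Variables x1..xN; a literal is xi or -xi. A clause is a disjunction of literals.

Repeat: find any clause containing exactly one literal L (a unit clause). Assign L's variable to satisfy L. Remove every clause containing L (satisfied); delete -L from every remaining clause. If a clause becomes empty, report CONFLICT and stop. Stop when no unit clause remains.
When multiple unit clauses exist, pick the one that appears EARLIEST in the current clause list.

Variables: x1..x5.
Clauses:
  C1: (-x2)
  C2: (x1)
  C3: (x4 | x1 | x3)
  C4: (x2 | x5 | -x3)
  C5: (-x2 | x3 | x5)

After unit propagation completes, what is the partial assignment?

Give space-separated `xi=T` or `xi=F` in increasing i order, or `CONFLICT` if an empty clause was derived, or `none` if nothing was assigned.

unit clause [-2] forces x2=F; simplify:
  drop 2 from [2, 5, -3] -> [5, -3]
  satisfied 2 clause(s); 3 remain; assigned so far: [2]
unit clause [1] forces x1=T; simplify:
  satisfied 2 clause(s); 1 remain; assigned so far: [1, 2]

Answer: x1=T x2=F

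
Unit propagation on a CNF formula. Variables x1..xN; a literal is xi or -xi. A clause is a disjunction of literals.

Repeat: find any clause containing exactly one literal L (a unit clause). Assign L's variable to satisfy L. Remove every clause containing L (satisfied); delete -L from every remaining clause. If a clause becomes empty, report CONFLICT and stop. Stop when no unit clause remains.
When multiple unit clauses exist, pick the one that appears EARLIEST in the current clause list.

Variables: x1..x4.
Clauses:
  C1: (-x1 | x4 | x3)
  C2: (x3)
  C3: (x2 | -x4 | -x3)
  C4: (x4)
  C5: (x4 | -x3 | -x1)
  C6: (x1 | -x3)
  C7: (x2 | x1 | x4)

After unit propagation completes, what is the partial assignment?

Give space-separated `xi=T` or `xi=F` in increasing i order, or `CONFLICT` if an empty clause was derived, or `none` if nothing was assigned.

unit clause [3] forces x3=T; simplify:
  drop -3 from [2, -4, -3] -> [2, -4]
  drop -3 from [4, -3, -1] -> [4, -1]
  drop -3 from [1, -3] -> [1]
  satisfied 2 clause(s); 5 remain; assigned so far: [3]
unit clause [4] forces x4=T; simplify:
  drop -4 from [2, -4] -> [2]
  satisfied 3 clause(s); 2 remain; assigned so far: [3, 4]
unit clause [2] forces x2=T; simplify:
  satisfied 1 clause(s); 1 remain; assigned so far: [2, 3, 4]
unit clause [1] forces x1=T; simplify:
  satisfied 1 clause(s); 0 remain; assigned so far: [1, 2, 3, 4]

Answer: x1=T x2=T x3=T x4=T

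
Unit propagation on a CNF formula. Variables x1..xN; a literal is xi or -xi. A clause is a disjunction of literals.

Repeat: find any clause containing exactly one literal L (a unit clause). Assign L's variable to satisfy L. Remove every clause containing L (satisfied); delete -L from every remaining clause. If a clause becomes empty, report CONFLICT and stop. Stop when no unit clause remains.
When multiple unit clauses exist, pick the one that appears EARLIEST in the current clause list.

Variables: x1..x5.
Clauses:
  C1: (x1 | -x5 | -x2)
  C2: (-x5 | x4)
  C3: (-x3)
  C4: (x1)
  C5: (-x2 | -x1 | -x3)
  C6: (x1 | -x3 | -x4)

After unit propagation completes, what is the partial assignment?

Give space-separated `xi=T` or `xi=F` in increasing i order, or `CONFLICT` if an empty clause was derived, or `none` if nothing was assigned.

Answer: x1=T x3=F

Derivation:
unit clause [-3] forces x3=F; simplify:
  satisfied 3 clause(s); 3 remain; assigned so far: [3]
unit clause [1] forces x1=T; simplify:
  satisfied 2 clause(s); 1 remain; assigned so far: [1, 3]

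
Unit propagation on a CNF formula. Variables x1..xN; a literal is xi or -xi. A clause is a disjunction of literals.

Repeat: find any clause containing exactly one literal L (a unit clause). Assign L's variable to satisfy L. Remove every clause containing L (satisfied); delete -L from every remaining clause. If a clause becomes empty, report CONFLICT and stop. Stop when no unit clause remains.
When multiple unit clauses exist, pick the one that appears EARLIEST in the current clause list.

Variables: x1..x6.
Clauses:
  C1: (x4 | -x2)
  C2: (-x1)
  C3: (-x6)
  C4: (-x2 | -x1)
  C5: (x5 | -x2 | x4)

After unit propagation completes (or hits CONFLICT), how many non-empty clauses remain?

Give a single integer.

unit clause [-1] forces x1=F; simplify:
  satisfied 2 clause(s); 3 remain; assigned so far: [1]
unit clause [-6] forces x6=F; simplify:
  satisfied 1 clause(s); 2 remain; assigned so far: [1, 6]

Answer: 2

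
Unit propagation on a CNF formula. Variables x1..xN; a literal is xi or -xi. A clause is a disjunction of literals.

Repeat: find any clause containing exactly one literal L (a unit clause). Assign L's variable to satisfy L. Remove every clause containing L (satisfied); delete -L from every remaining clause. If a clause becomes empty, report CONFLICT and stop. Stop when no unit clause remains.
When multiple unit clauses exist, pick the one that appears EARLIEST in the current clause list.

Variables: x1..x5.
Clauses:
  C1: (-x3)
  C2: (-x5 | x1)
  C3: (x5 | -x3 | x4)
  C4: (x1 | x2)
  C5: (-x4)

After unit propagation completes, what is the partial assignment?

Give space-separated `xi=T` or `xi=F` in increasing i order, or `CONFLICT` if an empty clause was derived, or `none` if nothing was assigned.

unit clause [-3] forces x3=F; simplify:
  satisfied 2 clause(s); 3 remain; assigned so far: [3]
unit clause [-4] forces x4=F; simplify:
  satisfied 1 clause(s); 2 remain; assigned so far: [3, 4]

Answer: x3=F x4=F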